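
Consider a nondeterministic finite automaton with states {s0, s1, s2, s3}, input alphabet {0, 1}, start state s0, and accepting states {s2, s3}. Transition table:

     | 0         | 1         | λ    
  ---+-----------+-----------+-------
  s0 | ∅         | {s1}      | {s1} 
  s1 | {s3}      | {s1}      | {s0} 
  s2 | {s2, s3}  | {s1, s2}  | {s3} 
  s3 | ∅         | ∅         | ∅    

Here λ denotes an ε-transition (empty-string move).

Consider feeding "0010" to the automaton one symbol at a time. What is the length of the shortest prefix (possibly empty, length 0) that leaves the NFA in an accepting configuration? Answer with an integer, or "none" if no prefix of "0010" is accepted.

1

Start: ε-closure({s0}) = {s0, s1}.
Read '0': {s0, s1} → {s3}.
None of the earlier sets intersect F, but {s3} does.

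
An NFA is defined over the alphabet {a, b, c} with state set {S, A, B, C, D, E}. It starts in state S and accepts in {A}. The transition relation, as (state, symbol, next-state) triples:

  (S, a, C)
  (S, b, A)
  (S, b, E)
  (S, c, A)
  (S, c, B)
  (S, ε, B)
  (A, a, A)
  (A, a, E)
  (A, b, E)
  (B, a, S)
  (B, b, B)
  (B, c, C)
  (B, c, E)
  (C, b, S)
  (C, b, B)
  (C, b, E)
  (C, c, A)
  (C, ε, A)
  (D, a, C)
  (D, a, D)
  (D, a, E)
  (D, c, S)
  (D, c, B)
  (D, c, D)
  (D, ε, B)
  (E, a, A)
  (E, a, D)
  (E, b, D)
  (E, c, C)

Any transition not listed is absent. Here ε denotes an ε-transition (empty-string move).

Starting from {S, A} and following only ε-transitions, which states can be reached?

{S, A, B}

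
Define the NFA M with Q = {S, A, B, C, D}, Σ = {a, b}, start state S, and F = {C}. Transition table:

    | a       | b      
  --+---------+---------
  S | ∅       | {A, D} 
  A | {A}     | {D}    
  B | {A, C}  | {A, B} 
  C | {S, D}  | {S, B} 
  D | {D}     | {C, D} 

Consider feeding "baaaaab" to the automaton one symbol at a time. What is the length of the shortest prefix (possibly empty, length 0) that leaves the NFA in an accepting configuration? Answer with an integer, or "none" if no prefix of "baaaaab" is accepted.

7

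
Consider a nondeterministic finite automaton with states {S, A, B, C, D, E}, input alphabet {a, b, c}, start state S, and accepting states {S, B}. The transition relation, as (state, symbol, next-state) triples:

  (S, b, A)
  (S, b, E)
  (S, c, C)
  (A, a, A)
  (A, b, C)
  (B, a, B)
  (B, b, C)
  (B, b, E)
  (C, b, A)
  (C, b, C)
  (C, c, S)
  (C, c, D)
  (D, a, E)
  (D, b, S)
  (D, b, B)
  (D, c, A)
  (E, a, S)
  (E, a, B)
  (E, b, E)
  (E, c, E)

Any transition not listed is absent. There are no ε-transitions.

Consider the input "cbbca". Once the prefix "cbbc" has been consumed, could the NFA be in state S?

Start in {S}.
Read 'c': {S} → {C}.
Read 'b': {C} → {A, C}.
Read 'b': {A, C} → {A, C}.
Read 'c': {A, C} → {S, D}.
State S is in {S, D}.

Yes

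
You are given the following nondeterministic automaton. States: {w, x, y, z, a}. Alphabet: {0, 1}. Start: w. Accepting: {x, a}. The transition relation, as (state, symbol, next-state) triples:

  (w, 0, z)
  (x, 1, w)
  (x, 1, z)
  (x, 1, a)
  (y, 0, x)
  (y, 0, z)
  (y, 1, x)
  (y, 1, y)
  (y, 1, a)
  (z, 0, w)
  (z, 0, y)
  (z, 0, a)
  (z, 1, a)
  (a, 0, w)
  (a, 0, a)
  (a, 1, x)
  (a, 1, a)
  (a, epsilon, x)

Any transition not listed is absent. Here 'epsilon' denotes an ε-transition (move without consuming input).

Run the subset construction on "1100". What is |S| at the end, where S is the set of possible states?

0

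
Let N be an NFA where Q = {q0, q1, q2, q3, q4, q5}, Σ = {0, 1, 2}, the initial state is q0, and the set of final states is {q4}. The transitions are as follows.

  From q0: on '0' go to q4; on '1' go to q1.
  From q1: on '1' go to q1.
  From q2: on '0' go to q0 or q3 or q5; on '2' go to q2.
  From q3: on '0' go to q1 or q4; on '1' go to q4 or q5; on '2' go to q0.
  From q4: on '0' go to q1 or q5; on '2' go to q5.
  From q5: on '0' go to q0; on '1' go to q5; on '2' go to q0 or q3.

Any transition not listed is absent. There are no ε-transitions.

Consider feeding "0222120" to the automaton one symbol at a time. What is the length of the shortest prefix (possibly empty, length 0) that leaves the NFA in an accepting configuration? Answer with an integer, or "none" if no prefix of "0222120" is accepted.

Start in {q0}.
Read '0': {q0} → {q4}.
None of the earlier sets intersect F, but {q4} does.

1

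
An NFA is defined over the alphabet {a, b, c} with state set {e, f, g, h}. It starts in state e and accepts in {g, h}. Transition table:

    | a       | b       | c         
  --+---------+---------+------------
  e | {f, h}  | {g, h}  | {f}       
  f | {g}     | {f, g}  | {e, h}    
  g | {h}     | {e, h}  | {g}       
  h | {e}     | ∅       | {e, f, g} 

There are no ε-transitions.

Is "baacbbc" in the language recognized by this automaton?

Yes

Start in {e}.
Read 'b': e→{g, h}; now {g, h}.
Read 'a': g→{h}, h→{e}; now {e, h}.
Read 'a': e→{f, h}, h→{e}; now {e, f, h}.
Read 'c': e→{f}, f→{e, h}, h→{e, f, g}; now {e, f, g, h}.
Read 'b': e→{g, h}, f→{f, g}, g→{e, h}, h→∅; now {e, f, g, h}.
Read 'b': e→{g, h}, f→{f, g}, g→{e, h}, h→∅; now {e, f, g, h}.
Read 'c': e→{f}, f→{e, h}, g→{g}, h→{e, f, g}; now {e, f, g, h}.
The final set {e, f, g, h} contains the accepting states g, h.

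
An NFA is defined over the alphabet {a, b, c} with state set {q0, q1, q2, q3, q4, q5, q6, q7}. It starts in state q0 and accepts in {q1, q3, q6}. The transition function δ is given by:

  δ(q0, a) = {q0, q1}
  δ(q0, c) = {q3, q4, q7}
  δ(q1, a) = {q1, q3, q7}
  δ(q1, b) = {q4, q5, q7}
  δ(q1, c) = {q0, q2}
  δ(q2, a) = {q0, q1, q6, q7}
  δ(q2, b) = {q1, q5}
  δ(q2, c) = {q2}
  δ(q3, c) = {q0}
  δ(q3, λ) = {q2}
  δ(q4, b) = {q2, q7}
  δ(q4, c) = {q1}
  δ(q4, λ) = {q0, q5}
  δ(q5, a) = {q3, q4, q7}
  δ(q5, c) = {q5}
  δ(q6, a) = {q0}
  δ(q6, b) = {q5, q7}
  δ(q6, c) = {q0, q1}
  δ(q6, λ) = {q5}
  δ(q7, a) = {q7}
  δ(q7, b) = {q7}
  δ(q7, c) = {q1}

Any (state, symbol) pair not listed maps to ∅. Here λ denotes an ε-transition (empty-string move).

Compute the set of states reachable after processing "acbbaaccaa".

Start in {q0}.
Read 'a': q0→{q0, q1}; now {q0, q1}.
Read 'c': q0→{q3, q4, q7}, q1→{q0, q2}; union {q0, q2, q3, q4, q7}; ε-closure = {q0, q2, q3, q4, q5, q7}.
Read 'b': q0→∅, q2→{q1, q5}, q3→∅, q4→{q2, q7}, q5→∅, q7→{q7}; now {q1, q2, q5, q7}.
Read 'b': q1→{q4, q5, q7}, q2→{q1, q5}, q5→∅, q7→{q7}; union {q1, q4, q5, q7}; ε-closure = {q0, q1, q4, q5, q7}.
Read 'a': q0→{q0, q1}, q1→{q1, q3, q7}, q4→∅, q5→{q3, q4, q7}, q7→{q7}; union {q0, q1, q3, q4, q7}; ε-closure = {q0, q1, q2, q3, q4, q5, q7}.
Read 'a': q0→{q0, q1}, q1→{q1, q3, q7}, q2→{q0, q1, q6, q7}, q3→∅, q4→∅, q5→{q3, q4, q7}, q7→{q7}; union {q0, q1, q3, q4, q6, q7}; ε-closure = {q0, q1, q2, q3, q4, q5, q6, q7}.
Read 'c': q0→{q3, q4, q7}, q1→{q0, q2}, q2→{q2}, q3→{q0}, q4→{q1}, q5→{q5}, q6→{q0, q1}, q7→{q1}; now {q0, q1, q2, q3, q4, q5, q7}.
Read 'c': q0→{q3, q4, q7}, q1→{q0, q2}, q2→{q2}, q3→{q0}, q4→{q1}, q5→{q5}, q7→{q1}; now {q0, q1, q2, q3, q4, q5, q7}.
Read 'a': q0→{q0, q1}, q1→{q1, q3, q7}, q2→{q0, q1, q6, q7}, q3→∅, q4→∅, q5→{q3, q4, q7}, q7→{q7}; union {q0, q1, q3, q4, q6, q7}; ε-closure = {q0, q1, q2, q3, q4, q5, q6, q7}.
Read 'a': q0→{q0, q1}, q1→{q1, q3, q7}, q2→{q0, q1, q6, q7}, q3→∅, q4→∅, q5→{q3, q4, q7}, q6→{q0}, q7→{q7}; union {q0, q1, q3, q4, q6, q7}; ε-closure = {q0, q1, q2, q3, q4, q5, q6, q7}.

{q0, q1, q2, q3, q4, q5, q6, q7}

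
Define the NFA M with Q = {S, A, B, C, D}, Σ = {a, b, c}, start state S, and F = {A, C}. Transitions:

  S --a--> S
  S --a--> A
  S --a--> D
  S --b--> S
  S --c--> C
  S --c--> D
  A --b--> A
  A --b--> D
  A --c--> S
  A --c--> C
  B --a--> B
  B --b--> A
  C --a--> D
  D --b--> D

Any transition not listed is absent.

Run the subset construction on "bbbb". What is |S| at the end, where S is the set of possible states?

Start in {S}.
Read 'b': {S} → {S}.
Read 'b': {S} → {S}.
Read 'b': {S} → {S}.
Read 'b': {S} → {S}.
That set has 1 state.

1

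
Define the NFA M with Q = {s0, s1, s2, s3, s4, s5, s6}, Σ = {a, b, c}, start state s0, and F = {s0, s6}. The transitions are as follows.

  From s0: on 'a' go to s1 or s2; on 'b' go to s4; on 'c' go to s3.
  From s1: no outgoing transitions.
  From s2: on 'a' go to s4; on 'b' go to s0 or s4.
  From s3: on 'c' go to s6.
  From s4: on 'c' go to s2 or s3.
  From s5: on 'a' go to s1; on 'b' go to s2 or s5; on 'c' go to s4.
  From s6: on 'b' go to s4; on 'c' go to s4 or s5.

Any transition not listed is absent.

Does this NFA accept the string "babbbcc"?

Start in {s0}.
Read 'b': s0→{s4}; now {s4}.
Read 'a': s4→∅; now ∅.
The set is empty and remains empty for the remaining 5 symbols.
The final set ∅ contains no accepting state.

No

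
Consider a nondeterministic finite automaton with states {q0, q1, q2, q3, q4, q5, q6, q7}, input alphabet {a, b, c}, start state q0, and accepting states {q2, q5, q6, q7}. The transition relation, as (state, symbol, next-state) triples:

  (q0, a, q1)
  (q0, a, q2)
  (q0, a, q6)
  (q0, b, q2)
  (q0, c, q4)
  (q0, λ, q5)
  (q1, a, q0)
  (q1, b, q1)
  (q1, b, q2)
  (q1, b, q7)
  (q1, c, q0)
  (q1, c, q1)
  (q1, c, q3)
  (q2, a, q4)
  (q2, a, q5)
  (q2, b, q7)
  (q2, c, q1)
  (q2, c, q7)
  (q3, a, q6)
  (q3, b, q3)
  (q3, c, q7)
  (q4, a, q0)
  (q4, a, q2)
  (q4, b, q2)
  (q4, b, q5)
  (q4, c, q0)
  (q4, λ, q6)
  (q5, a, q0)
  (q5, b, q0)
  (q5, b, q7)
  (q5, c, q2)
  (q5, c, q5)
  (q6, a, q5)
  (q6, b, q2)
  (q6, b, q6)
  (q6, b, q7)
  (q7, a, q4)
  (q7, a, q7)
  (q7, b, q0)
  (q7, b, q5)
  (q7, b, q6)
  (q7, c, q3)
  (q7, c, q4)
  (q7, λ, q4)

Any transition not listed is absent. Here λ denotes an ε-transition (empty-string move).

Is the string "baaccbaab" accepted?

Start: ε-closure({q0}) = {q0, q5}.
Read 'b': {q0, q5} → {q0, q2, q4, q5, q6, q7}.
Read 'a': {q0, q2, q4, q5, q6, q7} → {q0, q1, q2, q4, q5, q6, q7}.
Read 'a': {q0, q1, q2, q4, q5, q6, q7} → {q0, q1, q2, q4, q5, q6, q7}.
Read 'c': {q0, q1, q2, q4, q5, q6, q7} → {q0, q1, q2, q3, q4, q5, q6, q7}.
Read 'c': {q0, q1, q2, q3, q4, q5, q6, q7} → {q0, q1, q2, q3, q4, q5, q6, q7}.
Read 'b': {q0, q1, q2, q3, q4, q5, q6, q7} → {q0, q1, q2, q3, q4, q5, q6, q7}.
Read 'a': {q0, q1, q2, q3, q4, q5, q6, q7} → {q0, q1, q2, q4, q5, q6, q7}.
Read 'a': {q0, q1, q2, q4, q5, q6, q7} → {q0, q1, q2, q4, q5, q6, q7}.
Read 'b': {q0, q1, q2, q4, q5, q6, q7} → {q0, q1, q2, q4, q5, q6, q7}.
The final set {q0, q1, q2, q4, q5, q6, q7} contains the accepting states q2, q5, q6, q7.

Yes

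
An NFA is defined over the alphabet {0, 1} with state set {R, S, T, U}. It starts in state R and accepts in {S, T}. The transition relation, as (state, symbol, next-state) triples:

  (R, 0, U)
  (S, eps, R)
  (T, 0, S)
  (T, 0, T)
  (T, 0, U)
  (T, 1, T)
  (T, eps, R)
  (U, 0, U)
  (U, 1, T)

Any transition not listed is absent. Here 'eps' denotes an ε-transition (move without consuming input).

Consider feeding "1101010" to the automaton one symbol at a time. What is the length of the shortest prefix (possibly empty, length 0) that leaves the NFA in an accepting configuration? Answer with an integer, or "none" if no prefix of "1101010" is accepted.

none

Start in {R}.
Read '1': {R} → ∅.
The set is empty and remains empty for the remaining 6 symbols.
No reachable set along the way intersects F.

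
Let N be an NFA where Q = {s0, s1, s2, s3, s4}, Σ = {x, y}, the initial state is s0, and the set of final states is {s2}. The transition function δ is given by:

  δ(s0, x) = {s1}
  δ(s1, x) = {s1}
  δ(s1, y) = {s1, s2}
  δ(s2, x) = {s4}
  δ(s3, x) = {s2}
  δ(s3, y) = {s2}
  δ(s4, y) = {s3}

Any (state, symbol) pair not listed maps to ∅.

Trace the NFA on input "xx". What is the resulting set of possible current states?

{s1}

Start in {s0}.
Read 'x': {s0} → {s1}.
Read 'x': {s1} → {s1}.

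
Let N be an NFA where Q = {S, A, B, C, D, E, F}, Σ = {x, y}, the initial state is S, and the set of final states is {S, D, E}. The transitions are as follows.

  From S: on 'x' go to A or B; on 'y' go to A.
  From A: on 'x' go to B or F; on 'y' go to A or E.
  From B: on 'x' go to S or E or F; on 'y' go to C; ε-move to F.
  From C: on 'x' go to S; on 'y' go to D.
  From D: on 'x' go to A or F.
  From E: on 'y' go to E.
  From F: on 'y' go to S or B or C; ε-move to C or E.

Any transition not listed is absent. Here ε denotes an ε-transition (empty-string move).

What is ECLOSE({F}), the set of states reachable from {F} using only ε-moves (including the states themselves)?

Begin with {F}.
ε-move F → C; add C.
ε-move F → E; add E.

{C, E, F}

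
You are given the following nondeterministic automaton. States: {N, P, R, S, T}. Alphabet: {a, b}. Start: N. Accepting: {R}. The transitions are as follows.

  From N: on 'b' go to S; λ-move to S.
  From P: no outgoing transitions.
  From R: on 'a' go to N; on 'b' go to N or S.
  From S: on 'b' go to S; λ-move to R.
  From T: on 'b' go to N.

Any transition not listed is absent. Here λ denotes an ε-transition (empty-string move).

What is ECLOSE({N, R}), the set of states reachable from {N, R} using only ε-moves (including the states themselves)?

{N, R, S}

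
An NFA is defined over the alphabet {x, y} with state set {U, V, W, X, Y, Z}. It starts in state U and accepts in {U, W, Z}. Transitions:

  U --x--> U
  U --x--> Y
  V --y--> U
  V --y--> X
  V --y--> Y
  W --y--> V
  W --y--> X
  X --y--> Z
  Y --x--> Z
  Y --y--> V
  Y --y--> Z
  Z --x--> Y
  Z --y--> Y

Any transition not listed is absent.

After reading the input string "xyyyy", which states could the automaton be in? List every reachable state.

Start in {U}.
Read 'x': {U} → {U, Y}.
Read 'y': {U, Y} → {V, Z}.
Read 'y': {V, Z} → {U, X, Y}.
Read 'y': {U, X, Y} → {V, Z}.
Read 'y': {V, Z} → {U, X, Y}.

{U, X, Y}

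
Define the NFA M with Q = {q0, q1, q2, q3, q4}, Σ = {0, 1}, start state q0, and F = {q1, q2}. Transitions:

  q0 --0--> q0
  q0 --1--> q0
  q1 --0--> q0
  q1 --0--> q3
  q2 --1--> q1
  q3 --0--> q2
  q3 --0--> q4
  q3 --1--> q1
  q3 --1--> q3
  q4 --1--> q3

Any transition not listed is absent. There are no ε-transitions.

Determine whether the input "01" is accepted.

No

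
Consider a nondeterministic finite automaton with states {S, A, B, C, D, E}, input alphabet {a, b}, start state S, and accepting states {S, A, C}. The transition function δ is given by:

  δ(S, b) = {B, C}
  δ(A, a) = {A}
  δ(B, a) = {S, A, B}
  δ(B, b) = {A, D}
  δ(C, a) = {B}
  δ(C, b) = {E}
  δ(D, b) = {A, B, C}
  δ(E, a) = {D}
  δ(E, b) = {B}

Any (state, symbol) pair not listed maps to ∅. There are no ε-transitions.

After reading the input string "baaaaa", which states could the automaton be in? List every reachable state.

{S, A, B}

Start in {S}.
Read 'b': S→{B, C}; now {B, C}.
Read 'a': B→{S, A, B}, C→{B}; now {S, A, B}.
Read 'a': S→∅, A→{A}, B→{S, A, B}; now {S, A, B}.
Read 'a': S→∅, A→{A}, B→{S, A, B}; now {S, A, B}.
Read 'a': S→∅, A→{A}, B→{S, A, B}; now {S, A, B}.
Read 'a': S→∅, A→{A}, B→{S, A, B}; now {S, A, B}.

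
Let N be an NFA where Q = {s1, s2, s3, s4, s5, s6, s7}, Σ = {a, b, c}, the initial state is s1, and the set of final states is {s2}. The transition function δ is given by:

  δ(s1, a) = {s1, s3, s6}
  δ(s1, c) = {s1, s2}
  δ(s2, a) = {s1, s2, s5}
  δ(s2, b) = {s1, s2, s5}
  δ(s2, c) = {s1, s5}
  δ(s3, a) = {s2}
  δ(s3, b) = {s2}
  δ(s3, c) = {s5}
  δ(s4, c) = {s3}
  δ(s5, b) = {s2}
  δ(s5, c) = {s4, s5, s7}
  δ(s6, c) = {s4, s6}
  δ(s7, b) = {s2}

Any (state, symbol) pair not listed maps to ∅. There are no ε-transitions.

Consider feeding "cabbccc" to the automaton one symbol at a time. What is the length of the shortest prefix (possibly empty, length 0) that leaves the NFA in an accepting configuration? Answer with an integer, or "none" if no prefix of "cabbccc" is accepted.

1

Start in {s1}.
Read 'c': s1→{s1, s2}; now {s1, s2}.
None of the earlier sets intersect F, but {s1, s2} does.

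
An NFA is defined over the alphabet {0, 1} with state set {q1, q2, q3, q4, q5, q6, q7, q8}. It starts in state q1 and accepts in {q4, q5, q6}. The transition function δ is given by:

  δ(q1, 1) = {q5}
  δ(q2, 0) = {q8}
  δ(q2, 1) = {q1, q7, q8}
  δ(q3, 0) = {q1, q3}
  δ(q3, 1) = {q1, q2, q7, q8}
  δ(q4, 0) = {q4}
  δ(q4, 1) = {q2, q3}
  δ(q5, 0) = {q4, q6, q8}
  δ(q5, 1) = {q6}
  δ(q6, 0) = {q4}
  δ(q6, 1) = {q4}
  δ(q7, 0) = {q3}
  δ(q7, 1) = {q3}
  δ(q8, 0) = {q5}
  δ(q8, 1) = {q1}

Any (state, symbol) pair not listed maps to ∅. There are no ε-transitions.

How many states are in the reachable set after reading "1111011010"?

6

Start in {q1}.
Read '1': q1→{q5}; now {q5}.
Read '1': q5→{q6}; now {q6}.
Read '1': q6→{q4}; now {q4}.
Read '1': q4→{q2, q3}; now {q2, q3}.
Read '0': q2→{q8}, q3→{q1, q3}; now {q1, q3, q8}.
Read '1': q1→{q5}, q3→{q1, q2, q7, q8}, q8→{q1}; now {q1, q2, q5, q7, q8}.
Read '1': q1→{q5}, q2→{q1, q7, q8}, q5→{q6}, q7→{q3}, q8→{q1}; now {q1, q3, q5, q6, q7, q8}.
Read '0': q1→∅, q3→{q1, q3}, q5→{q4, q6, q8}, q6→{q4}, q7→{q3}, q8→{q5}; now {q1, q3, q4, q5, q6, q8}.
Read '1': q1→{q5}, q3→{q1, q2, q7, q8}, q4→{q2, q3}, q5→{q6}, q6→{q4}, q8→{q1}; now {q1, q2, q3, q4, q5, q6, q7, q8}.
Read '0': q1→∅, q2→{q8}, q3→{q1, q3}, q4→{q4}, q5→{q4, q6, q8}, q6→{q4}, q7→{q3}, q8→{q5}; now {q1, q3, q4, q5, q6, q8}.
That set has 6 states.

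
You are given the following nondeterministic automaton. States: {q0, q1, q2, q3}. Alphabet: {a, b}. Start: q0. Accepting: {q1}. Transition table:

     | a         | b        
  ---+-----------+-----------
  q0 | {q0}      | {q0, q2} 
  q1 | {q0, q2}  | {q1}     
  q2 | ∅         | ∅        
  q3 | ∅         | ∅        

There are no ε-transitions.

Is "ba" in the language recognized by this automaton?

Start in {q0}.
Read 'b': {q0} → {q0, q2}.
Read 'a': {q0, q2} → {q0}.
The final set {q0} contains no accepting state.

No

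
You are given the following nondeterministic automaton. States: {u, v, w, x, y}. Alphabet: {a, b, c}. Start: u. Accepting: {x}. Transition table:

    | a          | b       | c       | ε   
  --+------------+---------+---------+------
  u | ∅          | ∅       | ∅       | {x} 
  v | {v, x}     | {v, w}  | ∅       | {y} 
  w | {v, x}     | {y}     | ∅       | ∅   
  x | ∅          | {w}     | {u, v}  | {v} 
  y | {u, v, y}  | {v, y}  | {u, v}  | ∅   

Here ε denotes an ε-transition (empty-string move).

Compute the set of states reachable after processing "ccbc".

{u, v, x, y}

Start: ε-closure({u}) = {u, v, x, y}.
Read 'c': u→∅, v→∅, x→{u, v}, y→{u, v}; union {u, v}; ε-closure = {u, v, x, y}.
Read 'c': u→∅, v→∅, x→{u, v}, y→{u, v}; union {u, v}; ε-closure = {u, v, x, y}.
Read 'b': u→∅, v→{v, w}, x→{w}, y→{v, y}; now {v, w, y}.
Read 'c': v→∅, w→∅, y→{u, v}; union {u, v}; ε-closure = {u, v, x, y}.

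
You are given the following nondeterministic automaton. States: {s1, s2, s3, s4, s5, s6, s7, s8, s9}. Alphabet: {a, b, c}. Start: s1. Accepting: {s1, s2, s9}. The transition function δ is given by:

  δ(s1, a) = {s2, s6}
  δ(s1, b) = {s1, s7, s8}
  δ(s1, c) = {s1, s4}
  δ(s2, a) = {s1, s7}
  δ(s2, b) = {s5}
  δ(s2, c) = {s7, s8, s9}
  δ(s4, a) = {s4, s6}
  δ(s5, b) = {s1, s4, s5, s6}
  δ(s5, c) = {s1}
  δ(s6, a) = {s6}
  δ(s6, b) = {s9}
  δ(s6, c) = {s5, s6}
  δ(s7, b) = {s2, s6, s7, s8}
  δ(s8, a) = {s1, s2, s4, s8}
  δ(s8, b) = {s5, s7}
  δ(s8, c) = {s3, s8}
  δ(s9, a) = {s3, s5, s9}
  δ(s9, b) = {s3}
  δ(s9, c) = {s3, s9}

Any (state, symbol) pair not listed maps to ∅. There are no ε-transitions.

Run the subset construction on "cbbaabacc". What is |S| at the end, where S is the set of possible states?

7

Start in {s1}.
Read 'c': s1→{s1, s4}; now {s1, s4}.
Read 'b': s1→{s1, s7, s8}, s4→∅; now {s1, s7, s8}.
Read 'b': s1→{s1, s7, s8}, s7→{s2, s6, s7, s8}, s8→{s5, s7}; now {s1, s2, s5, s6, s7, s8}.
Read 'a': s1→{s2, s6}, s2→{s1, s7}, s5→∅, s6→{s6}, s7→∅, s8→{s1, s2, s4, s8}; now {s1, s2, s4, s6, s7, s8}.
Read 'a': s1→{s2, s6}, s2→{s1, s7}, s4→{s4, s6}, s6→{s6}, s7→∅, s8→{s1, s2, s4, s8}; now {s1, s2, s4, s6, s7, s8}.
Read 'b': s1→{s1, s7, s8}, s2→{s5}, s4→∅, s6→{s9}, s7→{s2, s6, s7, s8}, s8→{s5, s7}; now {s1, s2, s5, s6, s7, s8, s9}.
Read 'a': s1→{s2, s6}, s2→{s1, s7}, s5→∅, s6→{s6}, s7→∅, s8→{s1, s2, s4, s8}, s9→{s3, s5, s9}; now {s1, s2, s3, s4, s5, s6, s7, s8, s9}.
Read 'c': s1→{s1, s4}, s2→{s7, s8, s9}, s3→∅, s4→∅, s5→{s1}, s6→{s5, s6}, s7→∅, s8→{s3, s8}, s9→{s3, s9}; now {s1, s3, s4, s5, s6, s7, s8, s9}.
Read 'c': s1→{s1, s4}, s3→∅, s4→∅, s5→{s1}, s6→{s5, s6}, s7→∅, s8→{s3, s8}, s9→{s3, s9}; now {s1, s3, s4, s5, s6, s8, s9}.
That set has 7 states.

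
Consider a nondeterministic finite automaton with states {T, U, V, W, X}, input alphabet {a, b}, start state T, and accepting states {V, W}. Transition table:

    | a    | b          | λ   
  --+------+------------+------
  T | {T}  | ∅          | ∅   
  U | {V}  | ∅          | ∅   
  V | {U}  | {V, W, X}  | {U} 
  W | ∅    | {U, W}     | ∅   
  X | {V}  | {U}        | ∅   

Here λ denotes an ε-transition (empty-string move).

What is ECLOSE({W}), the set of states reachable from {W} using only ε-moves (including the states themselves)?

{W}

Begin with {W}.
No ε-moves leave this set, so the closure equals the set itself.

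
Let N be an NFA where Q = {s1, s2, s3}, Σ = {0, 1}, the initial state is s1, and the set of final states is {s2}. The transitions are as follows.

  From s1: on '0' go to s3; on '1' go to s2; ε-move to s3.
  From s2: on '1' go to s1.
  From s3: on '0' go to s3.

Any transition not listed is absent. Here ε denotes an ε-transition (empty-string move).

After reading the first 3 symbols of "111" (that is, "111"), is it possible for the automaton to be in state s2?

Start: ε-closure({s1}) = {s1, s3}.
Read '1': {s1, s3} → {s2}.
Read '1': {s2} → {s1, s3}.
Read '1': {s1, s3} → {s2}.
State s2 is in {s2}.

Yes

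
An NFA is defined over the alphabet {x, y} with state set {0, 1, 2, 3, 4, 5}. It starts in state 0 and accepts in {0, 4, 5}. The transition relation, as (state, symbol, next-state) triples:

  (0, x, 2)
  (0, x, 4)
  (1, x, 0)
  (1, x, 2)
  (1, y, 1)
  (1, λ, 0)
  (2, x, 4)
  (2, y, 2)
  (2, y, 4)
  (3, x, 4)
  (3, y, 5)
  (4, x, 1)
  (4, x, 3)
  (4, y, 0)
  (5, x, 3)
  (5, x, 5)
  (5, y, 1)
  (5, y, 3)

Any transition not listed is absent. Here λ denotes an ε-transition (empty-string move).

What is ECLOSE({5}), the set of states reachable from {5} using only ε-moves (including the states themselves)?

Begin with {5}.
No ε-moves leave this set, so the closure equals the set itself.

{5}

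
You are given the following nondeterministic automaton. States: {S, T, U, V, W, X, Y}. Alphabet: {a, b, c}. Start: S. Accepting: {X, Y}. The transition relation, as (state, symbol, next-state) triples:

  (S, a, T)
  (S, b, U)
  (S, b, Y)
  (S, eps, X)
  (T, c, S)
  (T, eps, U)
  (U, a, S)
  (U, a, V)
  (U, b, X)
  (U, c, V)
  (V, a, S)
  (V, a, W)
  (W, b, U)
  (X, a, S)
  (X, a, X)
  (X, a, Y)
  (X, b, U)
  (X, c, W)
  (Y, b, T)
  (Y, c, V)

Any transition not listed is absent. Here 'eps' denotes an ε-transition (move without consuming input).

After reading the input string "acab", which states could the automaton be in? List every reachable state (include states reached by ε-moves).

{T, U, X, Y}

Start: ε-closure({S}) = {S, X}.
Read 'a': S→{T}, X→{S, X, Y}; union {S, T, X, Y}; ε-closure = {S, T, U, X, Y}.
Read 'c': S→∅, T→{S}, U→{V}, X→{W}, Y→{V}; union {S, V, W}; ε-closure = {S, V, W, X}.
Read 'a': S→{T}, V→{S, W}, W→∅, X→{S, X, Y}; union {S, T, W, X, Y}; ε-closure = {S, T, U, W, X, Y}.
Read 'b': S→{U, Y}, T→∅, U→{X}, W→{U}, X→{U}, Y→{T}; now {T, U, X, Y}.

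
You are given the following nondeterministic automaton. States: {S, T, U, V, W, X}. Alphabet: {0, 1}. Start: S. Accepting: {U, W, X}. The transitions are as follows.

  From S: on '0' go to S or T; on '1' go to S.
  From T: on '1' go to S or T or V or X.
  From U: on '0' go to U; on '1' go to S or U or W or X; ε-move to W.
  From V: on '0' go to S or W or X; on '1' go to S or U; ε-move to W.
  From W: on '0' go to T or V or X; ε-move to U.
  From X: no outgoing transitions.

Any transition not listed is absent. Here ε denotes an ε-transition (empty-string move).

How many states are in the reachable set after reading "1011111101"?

Start in {S}.
Read '1': S→{S}; now {S}.
Read '0': S→{S, T}; now {S, T}.
Read '1': S→{S}, T→{S, T, V, X}; union {S, T, V, X}; ε-closure = {S, T, U, V, W, X}.
Read '1': S→{S}, T→{S, T, V, X}, U→{S, U, W, X}, V→{S, U}, W→∅, X→∅; now {S, T, U, V, W, X}.
Read '1': S→{S}, T→{S, T, V, X}, U→{S, U, W, X}, V→{S, U}, W→∅, X→∅; now {S, T, U, V, W, X}.
Read '1': S→{S}, T→{S, T, V, X}, U→{S, U, W, X}, V→{S, U}, W→∅, X→∅; now {S, T, U, V, W, X}.
Read '1': S→{S}, T→{S, T, V, X}, U→{S, U, W, X}, V→{S, U}, W→∅, X→∅; now {S, T, U, V, W, X}.
Read '1': S→{S}, T→{S, T, V, X}, U→{S, U, W, X}, V→{S, U}, W→∅, X→∅; now {S, T, U, V, W, X}.
Read '0': S→{S, T}, T→∅, U→{U}, V→{S, W, X}, W→{T, V, X}, X→∅; now {S, T, U, V, W, X}.
Read '1': S→{S}, T→{S, T, V, X}, U→{S, U, W, X}, V→{S, U}, W→∅, X→∅; now {S, T, U, V, W, X}.
That set has 6 states.

6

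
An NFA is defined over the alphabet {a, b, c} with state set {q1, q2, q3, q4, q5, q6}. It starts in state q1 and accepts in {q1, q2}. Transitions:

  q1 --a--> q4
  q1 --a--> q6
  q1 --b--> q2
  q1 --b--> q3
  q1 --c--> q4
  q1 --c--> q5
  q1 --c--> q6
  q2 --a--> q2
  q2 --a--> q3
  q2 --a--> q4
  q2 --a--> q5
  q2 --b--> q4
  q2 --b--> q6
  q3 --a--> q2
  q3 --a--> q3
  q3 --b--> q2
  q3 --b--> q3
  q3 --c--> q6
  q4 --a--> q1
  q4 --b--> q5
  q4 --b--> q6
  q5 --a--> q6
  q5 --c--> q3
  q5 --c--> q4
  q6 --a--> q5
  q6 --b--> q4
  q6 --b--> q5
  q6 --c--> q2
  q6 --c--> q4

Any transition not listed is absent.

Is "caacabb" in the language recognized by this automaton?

Start in {q1}.
Read 'c': {q1} → {q4, q5, q6}.
Read 'a': {q4, q5, q6} → {q1, q5, q6}.
Read 'a': {q1, q5, q6} → {q4, q5, q6}.
Read 'c': {q4, q5, q6} → {q2, q3, q4}.
Read 'a': {q2, q3, q4} → {q1, q2, q3, q4, q5}.
Read 'b': {q1, q2, q3, q4, q5} → {q2, q3, q4, q5, q6}.
Read 'b': {q2, q3, q4, q5, q6} → {q2, q3, q4, q5, q6}.
The final set {q2, q3, q4, q5, q6} contains the accepting state q2.

Yes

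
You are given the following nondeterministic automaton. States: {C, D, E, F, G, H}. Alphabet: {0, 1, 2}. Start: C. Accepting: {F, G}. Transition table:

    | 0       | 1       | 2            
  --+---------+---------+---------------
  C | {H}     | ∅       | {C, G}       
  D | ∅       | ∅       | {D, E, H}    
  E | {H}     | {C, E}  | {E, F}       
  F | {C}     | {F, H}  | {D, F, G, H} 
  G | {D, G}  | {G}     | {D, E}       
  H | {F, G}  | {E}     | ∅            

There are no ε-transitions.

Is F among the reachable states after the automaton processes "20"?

No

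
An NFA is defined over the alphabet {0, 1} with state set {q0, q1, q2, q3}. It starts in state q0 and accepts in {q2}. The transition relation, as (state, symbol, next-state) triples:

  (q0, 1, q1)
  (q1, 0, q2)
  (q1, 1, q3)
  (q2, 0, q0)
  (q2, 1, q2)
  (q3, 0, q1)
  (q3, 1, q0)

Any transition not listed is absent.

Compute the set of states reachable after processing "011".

Start in {q0}.
Read '0': {q0} → ∅.
The set is empty and remains empty for the remaining 2 symbols.

∅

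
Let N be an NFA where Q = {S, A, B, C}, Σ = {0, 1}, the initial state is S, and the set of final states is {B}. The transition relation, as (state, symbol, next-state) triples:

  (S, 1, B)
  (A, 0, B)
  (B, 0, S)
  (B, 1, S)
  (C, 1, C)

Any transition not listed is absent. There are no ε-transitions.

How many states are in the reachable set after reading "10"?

1

Start in {S}.
Read '1': S→{B}; now {B}.
Read '0': B→{S}; now {S}.
That set has 1 state.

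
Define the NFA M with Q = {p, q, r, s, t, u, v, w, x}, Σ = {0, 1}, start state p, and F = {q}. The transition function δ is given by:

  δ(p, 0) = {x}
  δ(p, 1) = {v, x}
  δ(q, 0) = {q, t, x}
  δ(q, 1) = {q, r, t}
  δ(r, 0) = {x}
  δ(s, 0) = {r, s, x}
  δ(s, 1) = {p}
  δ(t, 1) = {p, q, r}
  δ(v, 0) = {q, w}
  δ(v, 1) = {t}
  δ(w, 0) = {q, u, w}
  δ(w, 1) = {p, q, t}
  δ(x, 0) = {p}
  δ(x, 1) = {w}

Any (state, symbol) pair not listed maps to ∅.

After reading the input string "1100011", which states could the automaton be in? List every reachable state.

Start in {p}.
Read '1': {p} → {v, x}.
Read '1': {v, x} → {t, w}.
Read '0': {t, w} → {q, u, w}.
Read '0': {q, u, w} → {q, t, u, w, x}.
Read '0': {q, t, u, w, x} → {p, q, t, u, w, x}.
Read '1': {p, q, t, u, w, x} → {p, q, r, t, v, w, x}.
Read '1': {p, q, r, t, v, w, x} → {p, q, r, t, v, w, x}.

{p, q, r, t, v, w, x}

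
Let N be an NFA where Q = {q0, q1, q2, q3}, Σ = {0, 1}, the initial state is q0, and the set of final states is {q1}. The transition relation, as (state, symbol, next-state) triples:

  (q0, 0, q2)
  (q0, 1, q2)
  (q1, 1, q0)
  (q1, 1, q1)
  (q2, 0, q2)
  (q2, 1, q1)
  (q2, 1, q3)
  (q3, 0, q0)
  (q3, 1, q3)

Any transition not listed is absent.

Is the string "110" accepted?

No

Start in {q0}.
Read '1': q0→{q2}; now {q2}.
Read '1': q2→{q1, q3}; now {q1, q3}.
Read '0': q1→∅, q3→{q0}; now {q0}.
The final set {q0} contains no accepting state.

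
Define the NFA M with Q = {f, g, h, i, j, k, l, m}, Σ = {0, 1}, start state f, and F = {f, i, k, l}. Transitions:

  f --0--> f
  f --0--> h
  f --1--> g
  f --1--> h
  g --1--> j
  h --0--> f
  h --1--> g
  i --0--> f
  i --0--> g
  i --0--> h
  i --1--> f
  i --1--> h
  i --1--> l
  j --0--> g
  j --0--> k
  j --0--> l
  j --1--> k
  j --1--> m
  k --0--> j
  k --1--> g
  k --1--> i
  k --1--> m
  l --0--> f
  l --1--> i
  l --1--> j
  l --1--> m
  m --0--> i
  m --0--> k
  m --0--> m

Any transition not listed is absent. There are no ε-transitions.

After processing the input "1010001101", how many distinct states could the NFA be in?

4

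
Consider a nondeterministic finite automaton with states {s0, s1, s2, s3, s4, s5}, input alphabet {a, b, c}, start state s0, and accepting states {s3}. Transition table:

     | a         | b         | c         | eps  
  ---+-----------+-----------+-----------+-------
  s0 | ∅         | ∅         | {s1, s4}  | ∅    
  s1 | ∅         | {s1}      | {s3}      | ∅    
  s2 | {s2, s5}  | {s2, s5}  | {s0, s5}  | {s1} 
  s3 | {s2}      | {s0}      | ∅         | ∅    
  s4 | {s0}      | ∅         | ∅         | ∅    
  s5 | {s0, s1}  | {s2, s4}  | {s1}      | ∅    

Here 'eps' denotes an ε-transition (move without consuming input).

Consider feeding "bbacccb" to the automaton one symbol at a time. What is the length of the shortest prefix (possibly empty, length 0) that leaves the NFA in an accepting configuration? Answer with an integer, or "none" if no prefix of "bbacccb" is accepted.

Start in {s0}.
Read 'b': {s0} → ∅.
The set is empty and remains empty for the remaining 6 symbols.
No reachable set along the way intersects F.

none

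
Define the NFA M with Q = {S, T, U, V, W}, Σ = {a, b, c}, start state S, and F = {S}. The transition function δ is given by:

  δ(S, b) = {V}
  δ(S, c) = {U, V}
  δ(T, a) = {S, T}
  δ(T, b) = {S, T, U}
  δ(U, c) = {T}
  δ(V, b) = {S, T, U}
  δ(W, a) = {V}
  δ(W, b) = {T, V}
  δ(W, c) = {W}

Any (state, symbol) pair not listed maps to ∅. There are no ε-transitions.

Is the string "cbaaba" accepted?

Yes

Start in {S}.
Read 'c': {S} → {U, V}.
Read 'b': {U, V} → {S, T, U}.
Read 'a': {S, T, U} → {S, T}.
Read 'a': {S, T} → {S, T}.
Read 'b': {S, T} → {S, T, U, V}.
Read 'a': {S, T, U, V} → {S, T}.
The final set {S, T} contains the accepting state S.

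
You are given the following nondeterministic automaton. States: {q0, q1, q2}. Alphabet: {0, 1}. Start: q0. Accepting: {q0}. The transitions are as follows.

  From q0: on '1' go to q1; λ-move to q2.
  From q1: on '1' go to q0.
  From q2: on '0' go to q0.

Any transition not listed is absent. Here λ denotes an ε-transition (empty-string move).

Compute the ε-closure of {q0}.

{q0, q2}

Begin with {q0}.
ε-move q0 → q2; add q2.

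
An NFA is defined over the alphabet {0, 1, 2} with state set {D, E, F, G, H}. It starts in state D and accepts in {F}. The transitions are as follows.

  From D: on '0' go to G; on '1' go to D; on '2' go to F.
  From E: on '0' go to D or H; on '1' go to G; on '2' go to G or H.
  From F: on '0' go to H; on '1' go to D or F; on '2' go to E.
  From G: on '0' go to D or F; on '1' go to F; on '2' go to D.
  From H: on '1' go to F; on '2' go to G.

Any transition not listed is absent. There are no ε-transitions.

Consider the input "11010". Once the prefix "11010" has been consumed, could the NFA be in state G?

Start in {D}.
Read '1': D→{D}; now {D}.
Read '1': D→{D}; now {D}.
Read '0': D→{G}; now {G}.
Read '1': G→{F}; now {F}.
Read '0': F→{H}; now {H}.
State G is not in {H}.

No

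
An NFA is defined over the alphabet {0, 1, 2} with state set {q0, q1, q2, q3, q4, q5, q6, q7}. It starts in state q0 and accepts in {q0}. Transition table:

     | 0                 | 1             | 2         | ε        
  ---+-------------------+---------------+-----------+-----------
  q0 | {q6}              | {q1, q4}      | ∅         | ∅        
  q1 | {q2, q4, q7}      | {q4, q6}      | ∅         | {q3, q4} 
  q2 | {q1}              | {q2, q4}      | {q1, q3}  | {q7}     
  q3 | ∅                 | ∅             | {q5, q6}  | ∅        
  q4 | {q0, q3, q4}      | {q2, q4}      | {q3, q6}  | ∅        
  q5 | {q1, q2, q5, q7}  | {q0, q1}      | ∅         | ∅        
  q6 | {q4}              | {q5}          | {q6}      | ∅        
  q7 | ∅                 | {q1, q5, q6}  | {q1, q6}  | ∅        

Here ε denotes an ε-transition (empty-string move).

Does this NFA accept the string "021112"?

No

Start in {q0}.
Read '0': q0→{q6}; now {q6}.
Read '2': q6→{q6}; now {q6}.
Read '1': q6→{q5}; now {q5}.
Read '1': q5→{q0, q1}; union {q0, q1}; ε-closure = {q0, q1, q3, q4}.
Read '1': q0→{q1, q4}, q1→{q4, q6}, q3→∅, q4→{q2, q4}; union {q1, q2, q4, q6}; ε-closure = {q1, q2, q3, q4, q6, q7}.
Read '2': q1→∅, q2→{q1, q3}, q3→{q5, q6}, q4→{q3, q6}, q6→{q6}, q7→{q1, q6}; union {q1, q3, q5, q6}; ε-closure = {q1, q3, q4, q5, q6}.
The final set {q1, q3, q4, q5, q6} contains no accepting state.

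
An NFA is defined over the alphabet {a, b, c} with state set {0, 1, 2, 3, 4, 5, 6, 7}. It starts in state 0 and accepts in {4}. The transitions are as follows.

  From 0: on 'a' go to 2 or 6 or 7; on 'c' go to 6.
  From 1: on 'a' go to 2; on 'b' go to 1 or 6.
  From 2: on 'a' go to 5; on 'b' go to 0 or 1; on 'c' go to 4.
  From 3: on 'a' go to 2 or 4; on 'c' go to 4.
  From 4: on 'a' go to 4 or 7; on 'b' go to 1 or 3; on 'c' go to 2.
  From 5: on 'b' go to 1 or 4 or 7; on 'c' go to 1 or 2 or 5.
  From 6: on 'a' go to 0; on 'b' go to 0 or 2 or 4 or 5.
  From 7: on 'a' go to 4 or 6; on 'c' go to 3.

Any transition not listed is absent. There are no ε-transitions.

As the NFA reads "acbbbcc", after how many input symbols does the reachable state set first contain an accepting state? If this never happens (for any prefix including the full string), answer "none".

Start in {0}.
Read 'a': {0} → {2, 6, 7}.
Read 'c': {2, 6, 7} → {3, 4}.
None of the earlier sets intersect F, but {3, 4} does.

2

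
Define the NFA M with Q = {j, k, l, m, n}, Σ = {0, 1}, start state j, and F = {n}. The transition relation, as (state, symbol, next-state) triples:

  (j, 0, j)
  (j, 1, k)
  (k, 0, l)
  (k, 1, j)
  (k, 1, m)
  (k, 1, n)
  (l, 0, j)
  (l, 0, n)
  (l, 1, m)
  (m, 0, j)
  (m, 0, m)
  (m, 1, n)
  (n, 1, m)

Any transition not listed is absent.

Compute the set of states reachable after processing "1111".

{j, m, n}

Start in {j}.
Read '1': {j} → {k}.
Read '1': {k} → {j, m, n}.
Read '1': {j, m, n} → {k, m, n}.
Read '1': {k, m, n} → {j, m, n}.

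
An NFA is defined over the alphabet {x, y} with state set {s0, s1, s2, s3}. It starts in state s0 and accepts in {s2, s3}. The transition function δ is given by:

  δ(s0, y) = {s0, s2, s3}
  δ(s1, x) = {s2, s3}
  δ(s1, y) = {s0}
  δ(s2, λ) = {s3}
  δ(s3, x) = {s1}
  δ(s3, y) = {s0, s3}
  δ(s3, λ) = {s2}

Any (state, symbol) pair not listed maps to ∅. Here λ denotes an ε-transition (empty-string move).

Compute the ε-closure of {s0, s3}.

{s0, s2, s3}

Begin with {s0, s3}.
ε-move s3 → s2; add s2.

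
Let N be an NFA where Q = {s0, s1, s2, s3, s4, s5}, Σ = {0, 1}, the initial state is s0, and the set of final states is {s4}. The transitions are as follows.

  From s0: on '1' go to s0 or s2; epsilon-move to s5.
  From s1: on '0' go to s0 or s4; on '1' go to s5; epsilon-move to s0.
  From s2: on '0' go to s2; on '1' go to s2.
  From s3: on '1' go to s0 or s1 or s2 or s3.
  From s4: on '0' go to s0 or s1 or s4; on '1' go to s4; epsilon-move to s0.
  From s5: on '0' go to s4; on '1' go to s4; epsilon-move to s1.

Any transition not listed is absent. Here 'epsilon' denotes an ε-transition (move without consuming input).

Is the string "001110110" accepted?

Yes

Start: ε-closure({s0}) = {s0, s1, s5}.
Read '0': {s0, s1, s5} → {s0, s1, s4, s5}.
Read '0': {s0, s1, s4, s5} → {s0, s1, s4, s5}.
Read '1': {s0, s1, s4, s5} → {s0, s1, s2, s4, s5}.
Read '1': {s0, s1, s2, s4, s5} → {s0, s1, s2, s4, s5}.
Read '1': {s0, s1, s2, s4, s5} → {s0, s1, s2, s4, s5}.
Read '0': {s0, s1, s2, s4, s5} → {s0, s1, s2, s4, s5}.
Read '1': {s0, s1, s2, s4, s5} → {s0, s1, s2, s4, s5}.
Read '1': {s0, s1, s2, s4, s5} → {s0, s1, s2, s4, s5}.
Read '0': {s0, s1, s2, s4, s5} → {s0, s1, s2, s4, s5}.
The final set {s0, s1, s2, s4, s5} contains the accepting state s4.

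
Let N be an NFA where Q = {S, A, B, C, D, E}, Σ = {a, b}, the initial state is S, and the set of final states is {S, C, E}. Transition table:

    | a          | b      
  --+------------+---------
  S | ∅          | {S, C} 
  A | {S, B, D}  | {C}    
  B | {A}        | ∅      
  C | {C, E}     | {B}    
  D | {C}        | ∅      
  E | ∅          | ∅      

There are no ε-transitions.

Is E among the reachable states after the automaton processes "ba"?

Yes

Start in {S}.
Read 'b': S→{S, C}; now {S, C}.
Read 'a': S→∅, C→{C, E}; now {C, E}.
State E is in {C, E}.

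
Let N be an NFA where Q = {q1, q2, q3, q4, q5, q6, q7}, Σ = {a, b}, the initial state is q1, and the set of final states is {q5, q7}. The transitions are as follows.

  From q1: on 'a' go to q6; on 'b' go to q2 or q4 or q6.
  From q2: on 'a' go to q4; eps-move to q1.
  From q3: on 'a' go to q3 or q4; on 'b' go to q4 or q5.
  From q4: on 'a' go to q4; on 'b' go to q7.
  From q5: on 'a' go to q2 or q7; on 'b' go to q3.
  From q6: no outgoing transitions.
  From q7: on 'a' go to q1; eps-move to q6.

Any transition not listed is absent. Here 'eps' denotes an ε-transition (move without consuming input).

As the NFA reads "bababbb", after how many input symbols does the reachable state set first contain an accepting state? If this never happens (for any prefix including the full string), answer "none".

Start in {q1}.
Read 'b': {q1} → {q1, q2, q4, q6}.
Read 'a': {q1, q2, q4, q6} → {q4, q6}.
Read 'b': {q4, q6} → {q6, q7}.
None of the earlier sets intersect F, but {q6, q7} does.

3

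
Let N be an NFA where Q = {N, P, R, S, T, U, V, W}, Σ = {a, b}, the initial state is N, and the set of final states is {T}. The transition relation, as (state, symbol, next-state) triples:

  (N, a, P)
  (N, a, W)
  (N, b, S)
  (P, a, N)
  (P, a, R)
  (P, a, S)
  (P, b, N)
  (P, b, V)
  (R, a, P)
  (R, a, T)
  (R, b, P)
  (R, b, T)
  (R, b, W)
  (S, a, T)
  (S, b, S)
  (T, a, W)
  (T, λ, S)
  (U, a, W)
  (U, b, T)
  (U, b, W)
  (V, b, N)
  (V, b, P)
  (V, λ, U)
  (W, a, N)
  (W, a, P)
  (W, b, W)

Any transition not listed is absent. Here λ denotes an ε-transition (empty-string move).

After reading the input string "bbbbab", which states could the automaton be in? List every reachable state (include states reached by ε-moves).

{S}

Start in {N}.
Read 'b': N→{S}; now {S}.
Read 'b': S→{S}; now {S}.
Read 'b': S→{S}; now {S}.
Read 'b': S→{S}; now {S}.
Read 'a': S→{T}; union {T}; ε-closure = {S, T}.
Read 'b': S→{S}, T→∅; now {S}.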